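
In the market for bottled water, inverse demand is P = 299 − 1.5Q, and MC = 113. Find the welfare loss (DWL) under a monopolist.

DWL = 2883

Competitive firms price at marginal cost: P = 113, giving Q = 124.
The monopolist equates marginal revenue to marginal cost: 299 − 3Q = 113, so Q = 62. From demand, P = 206.
DWL is the triangle between Q = 62 and Q = 124: ½·(124 − 62)·(206 − 113) = 2883.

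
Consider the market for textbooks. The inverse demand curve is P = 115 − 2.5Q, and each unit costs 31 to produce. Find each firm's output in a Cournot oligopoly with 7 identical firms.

q_i = 4.2

With 7 symmetric Cournot firms, each firm's FOC gives 115 − 20q = 31, so q = 4.2, Q = 7·4.2 = 29.4, and P = 41.5.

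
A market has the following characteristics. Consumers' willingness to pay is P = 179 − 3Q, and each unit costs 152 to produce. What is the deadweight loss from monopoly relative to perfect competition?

Competitive firms price at marginal cost: P = 152, giving Q = 9.
The monopolist equates marginal revenue to marginal cost: 179 − 6Q = 152, so Q = 4.5. From demand, P = 165.5.
DWL is the triangle between Q = 4.5 and Q = 9: ½·(9 − 4.5)·(165.5 − 152) = 30.375.

DWL = 30.375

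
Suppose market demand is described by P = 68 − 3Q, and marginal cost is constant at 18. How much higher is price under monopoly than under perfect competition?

P rises by 25

Competitive firms price at marginal cost: P = 18, giving Q = 50/3.
A monopolist chooses Q where MR = MC. MR = 68 − 6Q; setting this equal to 18 gives Q = 25/3 and P = 43.
Change in price: 43 − 18 = 25.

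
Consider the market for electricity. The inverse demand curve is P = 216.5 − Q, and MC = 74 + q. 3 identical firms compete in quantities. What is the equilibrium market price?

With 3 symmetric Cournot firms, each firm's FOC gives 216.5 − 4q = 74 + q, so q = 28.5, Q = 3·28.5 = 85.5, and P = 131.

P = 131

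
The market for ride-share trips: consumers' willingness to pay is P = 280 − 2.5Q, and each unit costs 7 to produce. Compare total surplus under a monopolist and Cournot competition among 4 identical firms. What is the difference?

The monopolist equates marginal revenue to marginal cost: 280 − 5Q = 7, so Q = 54.6. From demand, P = 143.5.
CS = ½·(280 − 143.5)·54.6 = 3726.45; PS = (143.5 − 7)·54.6 = 7452.9; TS = 11179.35.
In a 4-firm Cournot equilibrium, symmetry and the first-order condition give q = (280 − 7)/(12.5) = 21.84. So Q = 87.36 and P = 61.6.
CS = ½·(280 − 61.6)·87.36 = 9539.712; PS = (61.6 − 7)·87.36 = 4769.856; TS = 14309.568.
Change in total surplus: 14309.568 − 11179.35 = 3130.218.

TS rises by 3130.218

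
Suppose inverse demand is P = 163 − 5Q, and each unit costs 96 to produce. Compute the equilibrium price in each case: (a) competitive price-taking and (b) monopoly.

Competition: P = 96; Monopoly: P = 129.5

Competitive firms price at marginal cost: P = 96, giving Q = 13.4.
Monopoly sets MR = MC: 163 − 10Q = 96 ⇒ Q = 6.7, P = 163 − 5·6.7 = 129.5.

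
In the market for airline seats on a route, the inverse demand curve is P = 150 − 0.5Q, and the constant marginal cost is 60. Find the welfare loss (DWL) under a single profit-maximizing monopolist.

DWL = 2025

Perfect competition: P = MC = 60, so 150 − 0.5Q = 60 and Q = 180.
A monopolist chooses Q where MR = MC. MR = 150 − Q; setting this equal to 60 gives Q = 90 and P = 105.
DWL is the triangle between Q = 90 and Q = 180: ½·(180 − 90)·(105 − 60) = 2025.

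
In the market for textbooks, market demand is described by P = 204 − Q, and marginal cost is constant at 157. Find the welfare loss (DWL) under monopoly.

DWL = 276.125

Under competition P = MC = 157, so Q = (204 − 157)/1 = 47.
The monopolist equates marginal revenue to marginal cost: 204 − 2Q = 157, so Q = 23.5. From demand, P = 180.5.
DWL is the triangle between Q = 23.5 and Q = 47: ½·(47 − 23.5)·(180.5 − 157) = 276.125.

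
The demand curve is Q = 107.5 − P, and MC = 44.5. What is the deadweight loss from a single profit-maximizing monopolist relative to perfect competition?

Inverting demand: P = 107.5 − Q.
Under competition P = MC = 44.5, so Q = (107.5 − 44.5)/1 = 63.
A monopolist chooses Q where MR = MC. MR = 107.5 − 2Q; setting this equal to 44.5 gives Q = 31.5 and P = 76.
DWL is the triangle between Q = 31.5 and Q = 63: ½·(63 − 31.5)·(76 − 44.5) = 496.125.

DWL = 496.125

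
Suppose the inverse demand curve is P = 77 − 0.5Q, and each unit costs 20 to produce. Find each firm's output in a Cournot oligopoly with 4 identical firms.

q_i = 22.8

In a 4-firm Cournot equilibrium, symmetry and the first-order condition give q = (77 − 20)/(2.5) = 22.8. So Q = 91.2 and P = 31.4.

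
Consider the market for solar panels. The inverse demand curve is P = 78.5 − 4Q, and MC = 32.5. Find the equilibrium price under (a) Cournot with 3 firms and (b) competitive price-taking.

With 3 symmetric Cournot firms, each firm's FOC gives 78.5 − 16q = 32.5, so q = 2.875, Q = 3·2.875 = 8.625, and P = 44.
Competitive firms price at marginal cost: P = 32.5, giving Q = 11.5.

Cournot: P = 44; Competition: P = 32.5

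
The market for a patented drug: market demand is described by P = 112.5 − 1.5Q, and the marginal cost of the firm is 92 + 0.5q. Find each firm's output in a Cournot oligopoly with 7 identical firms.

q_i = 1.64

With 7 symmetric Cournot firms, each firm's FOC gives 112.5 − 12q = 92 + 0.5q, so q = 1.64, Q = 7·1.64 = 11.48, and P = 95.28.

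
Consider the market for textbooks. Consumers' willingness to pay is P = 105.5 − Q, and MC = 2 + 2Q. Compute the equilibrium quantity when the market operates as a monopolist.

The monopolist equates marginal revenue to marginal cost: 105.5 − 2Q = 2 + 2Q, so Q = 25.875. From demand, P = 79.625.

Q = 25.875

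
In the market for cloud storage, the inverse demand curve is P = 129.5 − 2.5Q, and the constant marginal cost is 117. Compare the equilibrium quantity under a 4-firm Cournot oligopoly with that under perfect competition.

Cournot: Q = 4; Competition: Q = 5

Cournot with 4 identical firms: the symmetric best-response condition is 129.5 − 12.5q = 117. Each firm produces q = 1, total output Q = 4, price P = 119.5.
Perfect competition: P = MC = 117, so 129.5 − 2.5Q = 117 and Q = 5.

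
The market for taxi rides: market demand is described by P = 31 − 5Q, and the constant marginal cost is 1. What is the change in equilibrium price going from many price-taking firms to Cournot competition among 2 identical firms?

P rises by 10

Competitive firms price at marginal cost: P = 1, giving Q = 6.
In a 2-firm Cournot equilibrium, symmetry and the first-order condition give q = (31 − 1)/(15) = 2. So Q = 4 and P = 11.
Change in equilibrium price: 11 − 1 = 10.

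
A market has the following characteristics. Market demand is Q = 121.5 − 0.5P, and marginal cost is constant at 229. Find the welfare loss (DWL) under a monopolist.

DWL = 12.25

Inverting demand: P = 243 − 2Q.
Competitive firms price at marginal cost: P = 229, giving Q = 7.
A monopolist chooses Q where MR = MC. MR = 243 − 4Q; setting this equal to 229 gives Q = 3.5 and P = 236.
DWL is the triangle between Q = 3.5 and Q = 7: ½·(7 − 3.5)·(236 − 229) = 12.25.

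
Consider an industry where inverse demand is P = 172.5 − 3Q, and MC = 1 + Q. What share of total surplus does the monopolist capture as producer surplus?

PS/TS = 0.7

The monopolist equates marginal revenue to marginal cost: 172.5 − 6Q = 1 + Q, so Q = 24.5. From demand, P = 99.
CS = ½·(172.5 − 99)·24.5 = 900.375.
PS = P·Q − VC(Q) = 99·24.5 − (1·24.5 + ½·1·24.5²) = 2100.875.
Share captured = PS/TS = 2100.875/3001.25 = 0.7.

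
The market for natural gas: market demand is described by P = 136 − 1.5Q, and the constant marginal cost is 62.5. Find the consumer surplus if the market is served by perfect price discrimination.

A perfectly discriminating monopolist sells every unit with P(Q) ≥ MC(Q), so output equals the competitive quantity Q = 49. Each buyer pays their reservation price, so CS = 0 and the firm captures all surplus.
CS = 0.

CS = 0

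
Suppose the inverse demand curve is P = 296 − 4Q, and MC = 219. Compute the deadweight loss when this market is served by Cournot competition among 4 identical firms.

DWL = 29.645

Competitive firms price at marginal cost: P = 219, giving Q = 19.25.
Cournot with 4 identical firms: the symmetric best-response condition is 296 − 20q = 219. Each firm produces q = 3.85, total output Q = 15.4, price P = 234.4.
DWL is the triangle between Q = 15.4 and Q = 19.25: ½·(19.25 − 15.4)·(234.4 − 219) = 29.645.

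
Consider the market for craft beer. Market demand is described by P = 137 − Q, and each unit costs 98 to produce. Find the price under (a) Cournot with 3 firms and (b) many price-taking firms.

Cournot: P = 107.75; Competition: P = 98

Cournot with 3 identical firms: the symmetric best-response condition is 137 − 4q = 98. Each firm produces q = 9.75, total output Q = 29.25, price P = 107.75.
Competitive firms price at marginal cost: P = 98, giving Q = 39.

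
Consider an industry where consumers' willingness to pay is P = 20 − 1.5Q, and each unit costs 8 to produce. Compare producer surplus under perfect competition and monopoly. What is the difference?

Competitive firms price at marginal cost: P = 8, giving Q = 8.
PS = (8 − 8)·8 = 0.
The monopolist equates marginal revenue to marginal cost: 20 − 3Q = 8, so Q = 4. From demand, P = 14.
PS = (14 − 8)·4 = 24.
Change in producer surplus: 24 − 0 = 24.

PS rises by 24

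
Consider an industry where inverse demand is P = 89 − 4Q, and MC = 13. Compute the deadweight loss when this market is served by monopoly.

DWL = 180.5

Under competition P = MC = 13, so Q = (89 − 13)/4 = 19.
A monopolist chooses Q where MR = MC. MR = 89 − 8Q; setting this equal to 13 gives Q = 9.5 and P = 51.
DWL is the triangle between Q = 9.5 and Q = 19: ½·(19 − 9.5)·(51 − 13) = 180.5.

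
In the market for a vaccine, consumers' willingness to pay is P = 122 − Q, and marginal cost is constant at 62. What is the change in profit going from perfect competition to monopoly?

π rises by 900

Competitive firms price at marginal cost: P = 62, giving Q = 60.
Profit = (62 − 62)·60 = 0.
Monopoly sets MR = MC: 122 − 2Q = 62 ⇒ Q = 30, P = 122 − 30 = 92.
Profit = (92 − 62)·30 = 900.
Change in profit: 900 − 0 = 900.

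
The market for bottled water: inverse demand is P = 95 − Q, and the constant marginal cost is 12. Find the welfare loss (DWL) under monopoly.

Under competition P = MC = 12, so Q = (95 − 12)/1 = 83.
A monopolist chooses Q where MR = MC. MR = 95 − 2Q; setting this equal to 12 gives Q = 41.5 and P = 53.5.
DWL is the triangle between Q = 41.5 and Q = 83: ½·(83 − 41.5)·(53.5 − 12) = 861.125.

DWL = 861.125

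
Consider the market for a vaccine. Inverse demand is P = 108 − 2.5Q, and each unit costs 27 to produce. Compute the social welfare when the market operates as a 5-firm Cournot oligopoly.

TS = 1275.75

With 5 symmetric Cournot firms, each firm's FOC gives 108 − 15q = 27, so q = 5.4, Q = 5·5.4 = 27, and P = 40.5.
CS = ½·(108 − 40.5)·27 = 911.25; PS = (40.5 − 27)·27 = 364.5; TS = 1275.75.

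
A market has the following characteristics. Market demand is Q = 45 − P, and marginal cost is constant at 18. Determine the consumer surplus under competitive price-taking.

CS = 364.5

Inverting demand: P = 45 − Q.
Competitive firms price at marginal cost: P = 18, giving Q = 27.
CS = ½·(45 − 18)·27 = 364.5.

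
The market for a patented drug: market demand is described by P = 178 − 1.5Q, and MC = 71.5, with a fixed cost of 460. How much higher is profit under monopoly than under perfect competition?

π rises by 1890.375

Under competition P = MC = 71.5, so Q = (178 − 71.5)/1.5 = 71.
Profit = (71.5 − 71.5)·71 − 460 = −460.
The monopolist equates marginal revenue to marginal cost: 178 − 3Q = 71.5, so Q = 35.5. From demand, P = 124.75.
Profit = (124.75 − 71.5)·35.5 − 460 = 1430.375.
Change in profit: 1430.375 − −460 = 1890.375.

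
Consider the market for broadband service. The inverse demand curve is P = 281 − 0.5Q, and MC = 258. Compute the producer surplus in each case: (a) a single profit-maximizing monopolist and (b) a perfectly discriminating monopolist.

Monopoly: PS = 264.5; Perfect PD: PS = 529

A monopolist chooses Q where MR = MC. MR = 281 − Q; setting this equal to 258 gives Q = 23 and P = 269.5.
PS = (269.5 − 258)·23 = 264.5.
A perfectly discriminating monopolist sells every unit with P(Q) ≥ MC(Q), so output equals the competitive quantity Q = 46. Each buyer pays their reservation price, so CS = 0 and the firm captures all surplus.
PS = ½·(281 − 258)·46 = 529.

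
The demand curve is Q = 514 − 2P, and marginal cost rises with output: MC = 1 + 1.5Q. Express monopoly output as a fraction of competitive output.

Inverting demand: P = 257 − 0.5Q.
A monopolist chooses Q where MR = MC. MR = 257 − Q; setting this equal to 1 + 1.5Q gives Q = 102.4 and P = 205.8.
Under competition P = MC: 257 − 0.5Q = 1 + 1.5Q ⇒ Q = 128, P = 193.
Ratio Q_m/Q_c = 102.4/128 = 0.8.

Q_m/Q_c = 0.8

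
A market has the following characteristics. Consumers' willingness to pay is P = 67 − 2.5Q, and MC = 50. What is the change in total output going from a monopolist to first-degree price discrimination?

Total output rises by 3.4

A monopolist chooses Q where MR = MC. MR = 67 − 5Q; setting this equal to 50 gives Q = 3.4 and P = 58.5.
Under first-degree price discrimination the firm charges each unit its demand price and produces up to where P = MC, i.e. Q = 6.8. Consumer surplus is zero; producer surplus equals total surplus.
Change in total output: 6.8 − 3.4 = 3.4.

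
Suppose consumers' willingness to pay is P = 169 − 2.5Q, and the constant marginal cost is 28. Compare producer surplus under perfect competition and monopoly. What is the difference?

Competitive firms price at marginal cost: P = 28, giving Q = 56.4.
PS = (28 − 28)·56.4 = 0.
A monopolist chooses Q where MR = MC. MR = 169 − 5Q; setting this equal to 28 gives Q = 28.2 and P = 98.5.
PS = (98.5 − 28)·28.2 = 1988.1.
Change in producer surplus: 1988.1 − 0 = 1988.1.

PS rises by 1988.1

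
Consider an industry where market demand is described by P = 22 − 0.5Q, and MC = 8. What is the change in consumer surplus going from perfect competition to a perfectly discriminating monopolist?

Consumer surplus falls by 196

Under competition P = MC = 8, so Q = (22 − 8)/0.5 = 28.
CS = ½·(22 − 8)·28 = 196.
A perfectly discriminating monopolist sells every unit with P(Q) ≥ MC(Q), so output equals the competitive quantity Q = 28. Each buyer pays their reservation price, so CS = 0 and the firm captures all surplus.
CS = 0.
Change in consumer surplus: 0 − 196 = −196.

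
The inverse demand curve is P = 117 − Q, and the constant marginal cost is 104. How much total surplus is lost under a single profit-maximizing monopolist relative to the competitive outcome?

Perfect competition: P = MC = 104, so 117 − Q = 104 and Q = 13.
A monopolist chooses Q where MR = MC. MR = 117 − 2Q; setting this equal to 104 gives Q = 6.5 and P = 110.5.
DWL is the triangle between Q = 6.5 and Q = 13: ½·(13 − 6.5)·(110.5 − 104) = 21.125.

DWL = 21.125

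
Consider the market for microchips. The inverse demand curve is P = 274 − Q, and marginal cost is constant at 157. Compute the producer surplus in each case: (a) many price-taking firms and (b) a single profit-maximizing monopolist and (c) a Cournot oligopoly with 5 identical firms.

Perfect competition: P = MC = 157, so 274 − Q = 157 and Q = 117.
PS = (157 − 157)·117 = 0.
Monopoly sets MR = MC: 274 − 2Q = 157 ⇒ Q = 58.5, P = 274 − 58.5 = 215.5.
PS = (215.5 − 157)·58.5 = 3422.25.
In a 5-firm Cournot equilibrium, symmetry and the first-order condition give q = (274 − 157)/(6) = 19.5. So Q = 97.5 and P = 176.5.
PS = (176.5 − 157)·97.5 = 1901.25.

Competition: PS = 0; Monopoly: PS = 3422.25; Cournot: PS = 1901.25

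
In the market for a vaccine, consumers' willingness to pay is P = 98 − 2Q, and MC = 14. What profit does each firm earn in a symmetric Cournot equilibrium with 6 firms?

In a 6-firm Cournot equilibrium, symmetry and the first-order condition give q = (98 − 14)/(14) = 6. So Q = 36 and P = 26.
Each firm's profit = (26 − 14)·6 = 72.

π_i = 72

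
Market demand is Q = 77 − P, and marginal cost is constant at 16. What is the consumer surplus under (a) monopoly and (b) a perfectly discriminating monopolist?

Monopoly: CS = 465.125; Perfect PD: CS = 0

Inverting demand: P = 77 − Q.
A monopolist chooses Q where MR = MC. MR = 77 − 2Q; setting this equal to 16 gives Q = 30.5 and P = 46.5.
CS = ½·(77 − 46.5)·30.5 = 465.125.
With perfect price discrimination, output is the efficient level Q = 61 (where demand meets MC), but every buyer pays their willingness to pay: CS = 0 and PS = total surplus.
CS = 0.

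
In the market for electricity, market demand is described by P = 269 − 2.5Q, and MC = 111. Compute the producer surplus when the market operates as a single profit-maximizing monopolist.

Monopoly sets MR = MC: 269 − 5Q = 111 ⇒ Q = 31.6, P = 269 − 2.5·31.6 = 190.
PS = (190 − 111)·31.6 = 2496.4.

PS = 2496.4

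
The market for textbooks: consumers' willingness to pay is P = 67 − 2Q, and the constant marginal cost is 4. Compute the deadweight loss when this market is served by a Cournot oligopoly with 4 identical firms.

DWL = 39.69

Under competition P = MC = 4, so Q = (67 − 4)/2 = 31.5.
In a 4-firm Cournot equilibrium, symmetry and the first-order condition give q = (67 − 4)/(10) = 6.3. So Q = 25.2 and P = 16.6.
DWL is the triangle between Q = 25.2 and Q = 31.5: ½·(31.5 − 25.2)·(16.6 − 4) = 39.69.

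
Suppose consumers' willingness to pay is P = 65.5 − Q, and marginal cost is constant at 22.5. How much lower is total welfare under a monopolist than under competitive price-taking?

Under competition P = MC = 22.5, so Q = (65.5 − 22.5)/1 = 43.
CS = ½·(65.5 − 22.5)·43 = 924.5; PS = (22.5 − 22.5)·43 = 0; TS = 924.5.
A monopolist chooses Q where MR = MC. MR = 65.5 − 2Q; setting this equal to 22.5 gives Q = 21.5 and P = 44.
CS = ½·(65.5 − 44)·21.5 = 231.125; PS = (44 − 22.5)·21.5 = 462.25; TS = 693.375.
Change in total welfare: 693.375 − 924.5 = −231.125.

TS falls by 231.125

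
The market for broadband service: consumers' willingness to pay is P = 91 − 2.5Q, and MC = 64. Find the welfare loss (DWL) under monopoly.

DWL = 36.45

Competitive firms price at marginal cost: P = 64, giving Q = 10.8.
Monopoly sets MR = MC: 91 − 5Q = 64 ⇒ Q = 5.4, P = 91 − 2.5·5.4 = 77.5.
DWL is the triangle between Q = 5.4 and Q = 10.8: ½·(10.8 − 5.4)·(77.5 − 64) = 36.45.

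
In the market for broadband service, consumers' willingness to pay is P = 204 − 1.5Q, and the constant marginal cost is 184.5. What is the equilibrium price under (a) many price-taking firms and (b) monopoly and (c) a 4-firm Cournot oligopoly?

Competition: P = 184.5; Monopoly: P = 194.25; Cournot: P = 188.4

Under competition P = MC = 184.5, so Q = (204 − 184.5)/1.5 = 13.
The monopolist equates marginal revenue to marginal cost: 204 − 3Q = 184.5, so Q = 6.5. From demand, P = 194.25.
Cournot with 4 identical firms: the symmetric best-response condition is 204 − 7.5q = 184.5. Each firm produces q = 2.6, total output Q = 10.4, price P = 188.4.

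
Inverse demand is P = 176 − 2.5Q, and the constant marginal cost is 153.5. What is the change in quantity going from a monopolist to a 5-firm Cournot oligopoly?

Quantity rises by 3

A monopolist chooses Q where MR = MC. MR = 176 − 5Q; setting this equal to 153.5 gives Q = 4.5 and P = 164.75.
In a 5-firm Cournot equilibrium, symmetry and the first-order condition give q = (176 − 153.5)/(15) = 1.5. So Q = 7.5 and P = 157.25.
Change in quantity: 7.5 − 4.5 = 3.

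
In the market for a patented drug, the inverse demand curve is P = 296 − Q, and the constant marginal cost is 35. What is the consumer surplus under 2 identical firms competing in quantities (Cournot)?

In a 2-firm Cournot equilibrium, symmetry and the first-order condition give q = (296 − 35)/(3) = 87. So Q = 174 and P = 122.
CS = ½·(296 − 122)·174 = 15138.

CS = 15138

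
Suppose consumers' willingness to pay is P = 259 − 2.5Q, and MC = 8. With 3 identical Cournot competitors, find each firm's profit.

π_i = 1575.025

With 3 symmetric Cournot firms, each firm's FOC gives 259 − 10q = 8, so q = 25.1, Q = 3·25.1 = 75.3, and P = 70.75.
Each firm's profit = (70.75 − 8)·25.1 = 1575.025.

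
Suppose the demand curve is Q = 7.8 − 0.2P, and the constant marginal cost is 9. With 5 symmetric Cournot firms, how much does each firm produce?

Inverting demand: P = 39 − 5Q.
In a 5-firm Cournot equilibrium, symmetry and the first-order condition give q = (39 − 9)/(30) = 1. So Q = 5 and P = 14.

q_i = 1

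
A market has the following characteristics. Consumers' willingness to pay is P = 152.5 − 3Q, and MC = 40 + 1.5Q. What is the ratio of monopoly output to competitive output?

Q_m/Q_c = 0.6

A monopolist chooses Q where MR = MC. MR = 152.5 − 6Q; setting this equal to 40 + 1.5Q gives Q = 15 and P = 107.5.
Competitive equilibrium sets price equal to marginal cost: 152.5 − 3Q = 40 + 1.5Q, so Q = 25 and P = 77.5.
Ratio Q_m/Q_c = 15/25 = 0.6.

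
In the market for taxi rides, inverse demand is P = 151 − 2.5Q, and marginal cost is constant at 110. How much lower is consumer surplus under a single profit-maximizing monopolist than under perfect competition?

CS falls by 252.15

Under competition P = MC = 110, so Q = (151 − 110)/2.5 = 16.4.
CS = ½·(151 − 110)·16.4 = 336.2.
A monopolist chooses Q where MR = MC. MR = 151 − 5Q; setting this equal to 110 gives Q = 8.2 and P = 130.5.
CS = ½·(151 − 130.5)·8.2 = 84.05.
Change in consumer surplus: 84.05 − 336.2 = −252.15.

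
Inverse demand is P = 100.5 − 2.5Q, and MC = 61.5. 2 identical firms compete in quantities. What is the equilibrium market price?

With 2 symmetric Cournot firms, each firm's FOC gives 100.5 − 7.5q = 61.5, so q = 5.2, Q = 2·5.2 = 10.4, and P = 74.5.

P = 74.5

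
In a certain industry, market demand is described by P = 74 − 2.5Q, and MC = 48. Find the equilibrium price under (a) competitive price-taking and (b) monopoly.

Competition: P = 48; Monopoly: P = 61

Competitive firms price at marginal cost: P = 48, giving Q = 10.4.
Monopoly sets MR = MC: 74 − 5Q = 48 ⇒ Q = 5.2, P = 74 − 2.5·5.2 = 61.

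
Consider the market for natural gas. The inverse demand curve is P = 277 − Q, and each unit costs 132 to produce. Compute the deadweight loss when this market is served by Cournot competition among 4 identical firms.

Competitive firms price at marginal cost: P = 132, giving Q = 145.
In a 4-firm Cournot equilibrium, symmetry and the first-order condition give q = (277 − 132)/(5) = 29. So Q = 116 and P = 161.
DWL is the triangle between Q = 116 and Q = 145: ½·(145 − 116)·(161 − 132) = 420.5.

DWL = 420.5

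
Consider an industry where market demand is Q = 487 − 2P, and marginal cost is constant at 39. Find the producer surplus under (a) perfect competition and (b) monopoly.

Inverting demand: P = 243.5 − 0.5Q.
Under competition P = MC = 39, so Q = (243.5 − 39)/0.5 = 409.
PS = (39 − 39)·409 = 0.
A monopolist chooses Q where MR = MC. MR = 243.5 − Q; setting this equal to 39 gives Q = 204.5 and P = 141.25.
PS = (141.25 − 39)·204.5 = 20910.125.

Competition: PS = 0; Monopoly: PS = 20910.125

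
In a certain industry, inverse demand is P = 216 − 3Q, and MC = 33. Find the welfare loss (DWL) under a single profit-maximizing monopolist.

Competitive firms price at marginal cost: P = 33, giving Q = 61.
The monopolist equates marginal revenue to marginal cost: 216 − 6Q = 33, so Q = 30.5. From demand, P = 124.5.
DWL is the triangle between Q = 30.5 and Q = 61: ½·(61 − 30.5)·(124.5 − 33) = 1395.375.

DWL = 1395.375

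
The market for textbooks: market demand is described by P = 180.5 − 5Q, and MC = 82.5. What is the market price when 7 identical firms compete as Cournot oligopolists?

Cournot with 7 identical firms: the symmetric best-response condition is 180.5 − 40q = 82.5. Each firm produces q = 2.45, total output Q = 17.15, price P = 94.75.

P = 94.75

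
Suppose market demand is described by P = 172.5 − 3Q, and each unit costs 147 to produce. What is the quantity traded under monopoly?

A monopolist chooses Q where MR = MC. MR = 172.5 − 6Q; setting this equal to 147 gives Q = 4.25 and P = 159.75.

Q = 4.25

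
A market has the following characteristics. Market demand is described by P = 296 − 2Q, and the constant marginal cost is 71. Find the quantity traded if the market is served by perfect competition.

Under competition P = MC = 71, so Q = (296 − 71)/2 = 112.5.

Q = 112.5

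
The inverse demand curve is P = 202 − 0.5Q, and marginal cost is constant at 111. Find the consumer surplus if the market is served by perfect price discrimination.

A perfectly discriminating monopolist sells every unit with P(Q) ≥ MC(Q), so output equals the competitive quantity Q = 182. Each buyer pays their reservation price, so CS = 0 and the firm captures all surplus.
CS = 0.

CS = 0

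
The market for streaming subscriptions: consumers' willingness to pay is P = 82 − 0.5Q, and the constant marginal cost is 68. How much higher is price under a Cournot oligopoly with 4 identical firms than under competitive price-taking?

Competitive firms price at marginal cost: P = 68, giving Q = 28.
With 4 symmetric Cournot firms, each firm's FOC gives 82 − 2.5q = 68, so q = 5.6, Q = 4·5.6 = 22.4, and P = 70.8.
Change in price: 70.8 − 68 = 2.8.

Price rises by 2.8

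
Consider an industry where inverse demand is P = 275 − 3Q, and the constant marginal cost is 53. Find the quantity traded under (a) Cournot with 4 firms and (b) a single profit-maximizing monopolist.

In a 4-firm Cournot equilibrium, symmetry and the first-order condition give q = (275 − 53)/(15) = 14.8. So Q = 59.2 and P = 97.4.
Monopoly sets MR = MC: 275 − 6Q = 53 ⇒ Q = 37, P = 275 − 3·37 = 164.

Cournot: Q = 59.2; Monopoly: Q = 37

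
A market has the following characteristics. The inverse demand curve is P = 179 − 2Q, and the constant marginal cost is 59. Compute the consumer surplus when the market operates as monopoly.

CS = 900

The monopolist equates marginal revenue to marginal cost: 179 − 4Q = 59, so Q = 30. From demand, P = 119.
CS = ½·(179 − 119)·30 = 900.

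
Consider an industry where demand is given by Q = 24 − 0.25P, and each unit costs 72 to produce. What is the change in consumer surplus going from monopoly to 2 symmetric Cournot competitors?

Consumer surplus rises by 14

Inverting demand: P = 96 − 4Q.
Monopoly sets MR = MC: 96 − 8Q = 72 ⇒ Q = 3, P = 96 − 4·3 = 84.
CS = ½·(96 − 84)·3 = 18.
Cournot with 2 identical firms: the symmetric best-response condition is 96 − 12q = 72. Each firm produces q = 2, total output Q = 4, price P = 80.
CS = ½·(96 − 80)·4 = 32.
Change in consumer surplus: 32 − 18 = 14.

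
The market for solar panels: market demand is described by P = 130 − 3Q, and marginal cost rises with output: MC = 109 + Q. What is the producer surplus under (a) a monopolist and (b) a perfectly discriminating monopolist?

Monopoly: PS = 31.5; Perfect PD: PS = 55.125

A monopolist chooses Q where MR = MC. MR = 130 − 6Q; setting this equal to 109 + Q gives Q = 3 and P = 121.
PS = P·Q − VC(Q) = 121·3 − (109·3 + ½·1·3²) = 31.5.
Under first-degree price discrimination the firm charges each unit its demand price and produces up to where P = MC, i.e. Q = 5.25. Consumer surplus is zero; producer surplus equals total surplus.
PS = ½·(130 − 109)·5.25 = 55.125.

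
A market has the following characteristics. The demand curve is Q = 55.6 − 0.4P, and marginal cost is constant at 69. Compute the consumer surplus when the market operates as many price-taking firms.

Inverting demand: P = 139 − 2.5Q.
Perfect competition: P = MC = 69, so 139 − 2.5Q = 69 and Q = 28.
CS = ½·(139 − 69)·28 = 980.

CS = 980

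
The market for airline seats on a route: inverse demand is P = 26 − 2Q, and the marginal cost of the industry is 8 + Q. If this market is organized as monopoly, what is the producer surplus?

The monopolist equates marginal revenue to marginal cost: 26 − 4Q = 8 + Q, so Q = 3.6. From demand, P = 18.8.
PS = P·Q − VC(Q) = 18.8·3.6 − (8·3.6 + ½·1·3.6²) = 32.4.

PS = 32.4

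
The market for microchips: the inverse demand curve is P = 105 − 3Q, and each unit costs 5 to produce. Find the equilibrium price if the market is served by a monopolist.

A monopolist chooses Q where MR = MC. MR = 105 − 6Q; setting this equal to 5 gives Q = 50/3 and P = 55.

P = 55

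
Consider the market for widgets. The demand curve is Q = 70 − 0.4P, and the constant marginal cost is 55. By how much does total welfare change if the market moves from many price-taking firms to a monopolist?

Inverting demand: P = 175 − 2.5Q.
Under competition P = MC = 55, so Q = (175 − 55)/2.5 = 48.
CS = ½·(175 − 55)·48 = 2880; PS = (55 − 55)·48 = 0; TS = 2880.
A monopolist chooses Q where MR = MC. MR = 175 − 5Q; setting this equal to 55 gives Q = 24 and P = 115.
CS = ½·(175 − 115)·24 = 720; PS = (115 − 55)·24 = 1440; TS = 2160.
Change in total welfare: 2160 − 2880 = −720.

Total welfare falls by 720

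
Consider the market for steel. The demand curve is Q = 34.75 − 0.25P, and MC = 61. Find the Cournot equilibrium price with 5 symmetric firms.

P = 74

Inverting demand: P = 139 − 4Q.
Cournot with 5 identical firms: the symmetric best-response condition is 139 − 24q = 61. Each firm produces q = 3.25, total output Q = 16.25, price P = 74.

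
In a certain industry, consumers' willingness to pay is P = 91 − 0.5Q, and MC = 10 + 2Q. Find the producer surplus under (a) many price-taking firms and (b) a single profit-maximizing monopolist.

Competition: PS = 1049.76; Monopoly: PS = 1093.5

Under competition P = MC: 91 − 0.5Q = 10 + 2Q ⇒ Q = 32.4, P = 74.8.
PS = P·Q − VC(Q) = 74.8·32.4 − (10·32.4 + ½·2·32.4²) = 1049.76.
Monopoly sets MR = MC: 91 − Q = 10 + 2Q ⇒ Q = 27, P = 91 − 0.5·27 = 77.5.
PS = P·Q − VC(Q) = 77.5·27 − (10·27 + ½·2·27²) = 1093.5.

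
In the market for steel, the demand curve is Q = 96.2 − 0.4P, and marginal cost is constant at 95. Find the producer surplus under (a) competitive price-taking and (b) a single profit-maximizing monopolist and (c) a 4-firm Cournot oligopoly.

Competition: PS = 0; Monopoly: PS = 2117.025; Cournot: PS = 1354.896

Inverting demand: P = 240.5 − 2.5Q.
Competitive firms price at marginal cost: P = 95, giving Q = 58.2.
PS = (95 − 95)·58.2 = 0.
The monopolist equates marginal revenue to marginal cost: 240.5 − 5Q = 95, so Q = 29.1. From demand, P = 167.75.
PS = (167.75 − 95)·29.1 = 2117.025.
Cournot with 4 identical firms: the symmetric best-response condition is 240.5 − 12.5q = 95. Each firm produces q = 11.64, total output Q = 46.56, price P = 124.1.
PS = (124.1 − 95)·46.56 = 1354.896.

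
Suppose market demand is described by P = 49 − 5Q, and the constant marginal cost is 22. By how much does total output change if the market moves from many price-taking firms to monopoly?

Competitive firms price at marginal cost: P = 22, giving Q = 5.4.
Monopoly sets MR = MC: 49 − 10Q = 22 ⇒ Q = 2.7, P = 49 − 5·2.7 = 35.5.
Change in total output: 2.7 − 5.4 = −2.7.

Q falls by 2.7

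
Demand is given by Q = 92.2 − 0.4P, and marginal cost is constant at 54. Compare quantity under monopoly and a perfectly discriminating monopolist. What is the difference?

Inverting demand: P = 230.5 − 2.5Q.
The monopolist equates marginal revenue to marginal cost: 230.5 − 5Q = 54, so Q = 35.3. From demand, P = 142.25.
With perfect price discrimination, output is the efficient level Q = 70.6 (where demand meets MC), but every buyer pays their willingness to pay: CS = 0 and PS = total surplus.
Change in quantity: 70.6 − 35.3 = 35.3.

Q rises by 35.3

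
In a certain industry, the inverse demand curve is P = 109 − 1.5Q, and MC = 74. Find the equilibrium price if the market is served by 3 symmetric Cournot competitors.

In a 3-firm Cournot equilibrium, symmetry and the first-order condition give q = (109 − 74)/(6) = 35/6. So Q = 17.5 and P = 82.75.

P = 82.75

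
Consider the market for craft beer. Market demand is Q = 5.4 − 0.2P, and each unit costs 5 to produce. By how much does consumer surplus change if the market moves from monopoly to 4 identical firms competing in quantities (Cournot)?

Consumer surplus rises by 18.876

Inverting demand: P = 27 − 5Q.
A monopolist chooses Q where MR = MC. MR = 27 − 10Q; setting this equal to 5 gives Q = 2.2 and P = 16.
CS = ½·(27 − 16)·2.2 = 12.1.
With 4 symmetric Cournot firms, each firm's FOC gives 27 − 25q = 5, so q = 0.88, Q = 4·0.88 = 3.52, and P = 9.4.
CS = ½·(27 − 9.4)·3.52 = 30.976.
Change in consumer surplus: 30.976 − 12.1 = 18.876.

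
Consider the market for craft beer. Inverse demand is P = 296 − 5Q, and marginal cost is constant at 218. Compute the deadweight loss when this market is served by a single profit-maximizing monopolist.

DWL = 152.1

Perfect competition: P = MC = 218, so 296 − 5Q = 218 and Q = 15.6.
The monopolist equates marginal revenue to marginal cost: 296 − 10Q = 218, so Q = 7.8. From demand, P = 257.
DWL is the triangle between Q = 7.8 and Q = 15.6: ½·(15.6 − 7.8)·(257 − 218) = 152.1.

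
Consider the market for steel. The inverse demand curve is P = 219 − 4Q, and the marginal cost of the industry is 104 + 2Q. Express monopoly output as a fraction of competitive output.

Q_m/Q_c = 0.6

Monopoly sets MR = MC: 219 − 8Q = 104 + 2Q ⇒ Q = 11.5, P = 219 − 4·11.5 = 173.
Competitive equilibrium sets price equal to marginal cost: 219 − 4Q = 104 + 2Q, so Q = 115/6 and P = 427/3.
Ratio Q_m/Q_c = 11.5/(115/6) = 0.6.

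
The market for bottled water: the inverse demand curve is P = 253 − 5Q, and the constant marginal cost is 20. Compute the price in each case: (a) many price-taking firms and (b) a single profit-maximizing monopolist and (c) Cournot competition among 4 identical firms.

Under competition P = MC = 20, so Q = (253 − 20)/5 = 46.6.
A monopolist chooses Q where MR = MC. MR = 253 − 10Q; setting this equal to 20 gives Q = 23.3 and P = 136.5.
In a 4-firm Cournot equilibrium, symmetry and the first-order condition give q = (253 − 20)/(25) = 9.32. So Q = 37.28 and P = 66.6.

Competition: P = 20; Monopoly: P = 136.5; Cournot: P = 66.6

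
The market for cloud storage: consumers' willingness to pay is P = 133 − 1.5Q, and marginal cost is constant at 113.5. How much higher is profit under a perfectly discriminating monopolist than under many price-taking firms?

Profit rises by 126.75

Under competition P = MC = 113.5, so Q = (133 − 113.5)/1.5 = 13.
Profit = (113.5 − 113.5)·13 = 0.
Under first-degree price discrimination the firm charges each unit its demand price and produces up to where P = MC, i.e. Q = 13. Consumer surplus is zero; producer surplus equals total surplus.
PS equals the full surplus area, 126.75. Profit = 126.75 = 126.75.
Change in profit: 126.75 − 0 = 126.75.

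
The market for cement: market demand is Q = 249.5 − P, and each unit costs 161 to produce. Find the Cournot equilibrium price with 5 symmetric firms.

Inverting demand: P = 249.5 − Q.
Cournot with 5 identical firms: the symmetric best-response condition is 249.5 − 6q = 161. Each firm produces q = 14.75, total output Q = 73.75, price P = 175.75.

P = 175.75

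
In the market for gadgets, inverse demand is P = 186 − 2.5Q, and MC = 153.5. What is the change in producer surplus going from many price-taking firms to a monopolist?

Producer surplus rises by 105.625

Under competition P = MC = 153.5, so Q = (186 − 153.5)/2.5 = 13.
PS = (153.5 − 153.5)·13 = 0.
Monopoly sets MR = MC: 186 − 5Q = 153.5 ⇒ Q = 6.5, P = 186 − 2.5·6.5 = 169.75.
PS = (169.75 − 153.5)·6.5 = 105.625.
Change in producer surplus: 105.625 − 0 = 105.625.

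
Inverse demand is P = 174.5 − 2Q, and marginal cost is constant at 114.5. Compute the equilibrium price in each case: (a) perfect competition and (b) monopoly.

Competition: P = 114.5; Monopoly: P = 144.5

Under competition P = MC = 114.5, so Q = (174.5 − 114.5)/2 = 30.
Monopoly sets MR = MC: 174.5 − 4Q = 114.5 ⇒ Q = 15, P = 174.5 − 2·15 = 144.5.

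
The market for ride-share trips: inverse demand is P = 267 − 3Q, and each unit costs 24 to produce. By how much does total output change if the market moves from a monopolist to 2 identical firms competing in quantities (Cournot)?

Q rises by 13.5

Monopoly sets MR = MC: 267 − 6Q = 24 ⇒ Q = 40.5, P = 267 − 3·40.5 = 145.5.
With 2 symmetric Cournot firms, each firm's FOC gives 267 − 9q = 24, so q = 27, Q = 2·27 = 54, and P = 105.
Change in total output: 54 − 40.5 = 13.5.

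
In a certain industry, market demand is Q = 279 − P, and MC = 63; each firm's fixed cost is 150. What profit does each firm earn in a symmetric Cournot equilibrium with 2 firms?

Inverting demand: P = 279 − Q.
Cournot with 2 identical firms: the symmetric best-response condition is 279 − 3q = 63. Each firm produces q = 72, total output Q = 144, price P = 135.
Each firm's profit = (135 − 63)·72 − 150 = 5034.

π_i = 5034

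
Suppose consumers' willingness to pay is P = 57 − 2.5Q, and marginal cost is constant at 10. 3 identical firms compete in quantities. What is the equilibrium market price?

Cournot with 3 identical firms: the symmetric best-response condition is 57 − 10q = 10. Each firm produces q = 4.7, total output Q = 14.1, price P = 21.75.

P = 21.75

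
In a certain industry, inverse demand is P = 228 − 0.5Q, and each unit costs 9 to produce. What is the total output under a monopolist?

Q = 219

Monopoly sets MR = MC: 228 − Q = 9 ⇒ Q = 219, P = 228 − 0.5·219 = 118.5.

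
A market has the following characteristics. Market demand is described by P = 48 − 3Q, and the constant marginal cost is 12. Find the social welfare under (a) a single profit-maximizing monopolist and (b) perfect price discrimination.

The monopolist equates marginal revenue to marginal cost: 48 − 6Q = 12, so Q = 6. From demand, P = 30.
CS = ½·(48 − 30)·6 = 54; PS = (30 − 12)·6 = 108; TS = 162.
A perfectly discriminating monopolist sells every unit with P(Q) ≥ MC(Q), so output equals the competitive quantity Q = 12. Each buyer pays their reservation price, so CS = 0 and the firm captures all surplus.
TS = 216 (equal to competitive TS).

Monopoly: TS = 162; Perfect PD: TS = 216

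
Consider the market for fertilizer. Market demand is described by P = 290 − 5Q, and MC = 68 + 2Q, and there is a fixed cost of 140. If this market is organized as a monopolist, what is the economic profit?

Profit = 1913.5

A monopolist chooses Q where MR = MC. MR = 290 − 10Q; setting this equal to 68 + 2Q gives Q = 18.5 and P = 197.5.
Profit = 197.5·18.5 − (68·18.5 + ½·2·18.5²) − 140 = 1913.5.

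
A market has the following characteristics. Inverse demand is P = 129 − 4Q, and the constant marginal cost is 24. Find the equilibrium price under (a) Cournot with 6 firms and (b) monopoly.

In a 6-firm Cournot equilibrium, symmetry and the first-order condition give q = (129 − 24)/(28) = 3.75. So Q = 22.5 and P = 39.
Monopoly sets MR = MC: 129 − 8Q = 24 ⇒ Q = 13.125, P = 129 − 4·13.125 = 76.5.

Cournot: P = 39; Monopoly: P = 76.5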